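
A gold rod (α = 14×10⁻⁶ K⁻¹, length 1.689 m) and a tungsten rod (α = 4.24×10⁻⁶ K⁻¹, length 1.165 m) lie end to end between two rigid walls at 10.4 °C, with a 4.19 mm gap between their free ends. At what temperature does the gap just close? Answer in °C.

T = 157 °C

Gap closes when ΔL₁ + ΔL₂ = 4.19 mm = 4.19×10⁻³ m
(α₁L₁ + α₂L₂)ΔT = g
α₁L₁ + α₂L₂ = 14×10⁻⁶×1.689 + 4.24×10⁻⁶×1.165 = 2.85856×10⁻⁵ m/K
ΔT = 4.19×10⁻³ / 2.85856×10⁻⁵ = 146.58 K
T = 10.4 + 146.58 = 156.98 °C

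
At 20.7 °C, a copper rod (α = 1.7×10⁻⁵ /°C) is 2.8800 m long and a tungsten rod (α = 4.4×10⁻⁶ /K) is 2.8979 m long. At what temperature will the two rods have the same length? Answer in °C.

T = 515.0 °C

Equal length when α₁L₁ΔT − α₂L₂ΔT = L₂ − L₁ = 1.79×10⁻² m
α₁L₁ = 4.896×10⁻⁵, α₂L₂ = 1.275076×10⁻⁵ → Δ(αL) = 3.620924×10⁻⁵ m/K
ΔT = 1.79×10⁻² / 3.620924×10⁻⁵ = 494.349 K, so T = 20.7 + 494.349 = 515.049 °C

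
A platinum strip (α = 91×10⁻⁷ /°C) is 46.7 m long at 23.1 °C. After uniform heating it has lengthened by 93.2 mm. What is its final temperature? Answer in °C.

ΔL = αL₀ΔT ⇒ ΔT = ΔL / (αL₀)
ΔT = 93.2×10⁻³ m / (91×10⁻⁷ × 46.7 m) = 219.31 K
T = 23.1 + 219.31 = 242.41 °C

T = 242 °C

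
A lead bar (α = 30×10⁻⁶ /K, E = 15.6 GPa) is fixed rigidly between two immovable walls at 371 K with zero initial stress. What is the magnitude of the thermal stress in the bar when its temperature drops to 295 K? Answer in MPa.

σ = 35.6 MPa

Fully constrained: the free strain ε = αΔT is blocked, so σ = Eε = EαΔT.
|ΔT| = 76 K
σ = 15.6×10⁹ × 30×10⁻⁶ × 76 = 3.56×10⁷ Pa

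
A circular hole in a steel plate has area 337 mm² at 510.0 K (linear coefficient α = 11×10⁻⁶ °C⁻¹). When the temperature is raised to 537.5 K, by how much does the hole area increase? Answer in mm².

ΔA = 0.204 mm²

Area coefficient ≈ 2α; |ΔT| = 27.5 K
ΔA = 2αA₀ΔT = 2(11×10⁻⁶)(337)(27.5) = 0.204 mm²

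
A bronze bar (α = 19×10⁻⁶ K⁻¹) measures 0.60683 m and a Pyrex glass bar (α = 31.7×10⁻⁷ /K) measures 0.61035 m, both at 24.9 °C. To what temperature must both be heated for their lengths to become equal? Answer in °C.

Equal length when α₁L₁ΔT − α₂L₂ΔT = L₂ − L₁ = 3.52×10⁻³ m
α₁L₁ = 1.152977×10⁻⁵, α₂L₂ = 1.9348095×10⁻⁶ → Δ(αL) = 9.5949605×10⁻⁶ m/K
ΔT = 3.52×10⁻³ / 9.5949605×10⁻⁶ = 366.859 K, so T = 24.9 + 366.859 = 391.759 °C

T = 391.8 °C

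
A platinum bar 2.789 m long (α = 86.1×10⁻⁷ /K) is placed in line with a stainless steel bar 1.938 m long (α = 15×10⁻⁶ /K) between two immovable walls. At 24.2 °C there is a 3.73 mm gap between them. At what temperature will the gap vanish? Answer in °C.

Gap closes when ΔL₁ + ΔL₂ = 3.73 mm = 3.73×10⁻³ m
(α₁L₁ + α₂L₂)ΔT = g
α₁L₁ + α₂L₂ = 86.1×10⁻⁷×2.789 + 15×10⁻⁶×1.938 = 5.308329×10⁻⁵ m/K
ΔT = 3.73×10⁻³ / 5.308329×10⁻⁵ = 70.267 K
T = 24.2 + 70.267 = 94.467 °C

T = 94.5 °C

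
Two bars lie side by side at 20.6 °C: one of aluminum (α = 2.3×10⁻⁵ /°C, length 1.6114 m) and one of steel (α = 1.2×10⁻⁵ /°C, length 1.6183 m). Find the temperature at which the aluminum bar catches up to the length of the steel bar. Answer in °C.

L₁(1 + α₁ΔT) = L₂(1 + α₂ΔT) ⇒ ΔT = (L₂ − L₁)/(α₁L₁ − α₂L₂)
L₂ − L₁ = 1.6183 − 1.6114 = 6.90×10⁻³ m
α₁L₁ − α₂L₂ = 2.3×10⁻⁵×1.6114 − 1.2×10⁻⁵×1.6183 = 1.76426×10⁻⁵ m/K
ΔT = 6.90×10⁻³ / 1.76426×10⁻⁵ = 391.099 K
T = 20.6 + 391.099 = 411.699 °C

T = 411.7 °C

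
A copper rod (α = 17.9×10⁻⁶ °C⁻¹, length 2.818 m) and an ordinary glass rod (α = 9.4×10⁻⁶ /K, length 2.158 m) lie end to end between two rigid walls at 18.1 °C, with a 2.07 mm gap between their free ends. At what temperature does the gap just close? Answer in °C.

α₁L₁ = 5.04422×10⁻⁵ m/K, α₂L₂ = 2.02852×10⁻⁵ m/K → total 7.07274×10⁻⁵ m/K
ΔT = g/(α₁L₁+α₂L₂) = 2.07×10⁻³ / 7.07274×10⁻⁵ = 29.267 K
T = 18.1 + 29.267 = 47.367 °C

T = 47.4 °C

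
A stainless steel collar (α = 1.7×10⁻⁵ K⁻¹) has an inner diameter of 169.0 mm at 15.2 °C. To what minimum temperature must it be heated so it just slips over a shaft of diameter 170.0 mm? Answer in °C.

T = 363 °C

Required Δd = 170.0 − 169.0 = 1.0 mm
Δd = αd₀ΔT ⇒ ΔT = Δd/(αd₀) = 1.0 / (1.7×10⁻⁵ × 169.0) = 348.07 K
T_min = 15.2 + 348.07 = 363.27 °C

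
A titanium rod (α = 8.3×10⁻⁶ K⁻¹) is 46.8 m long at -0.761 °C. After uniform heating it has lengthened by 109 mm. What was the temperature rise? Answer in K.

ΔL = αL₀ΔT ⇒ ΔT = ΔL / (αL₀)
ΔT = 109×10⁻³ m / (8.3×10⁻⁶ × 46.8 m) = 280.61 K

ΔT = 281 K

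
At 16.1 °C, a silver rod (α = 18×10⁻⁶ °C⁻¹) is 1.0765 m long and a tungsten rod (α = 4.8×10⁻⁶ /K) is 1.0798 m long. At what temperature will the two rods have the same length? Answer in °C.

L₁(1 + α₁ΔT) = L₂(1 + α₂ΔT) ⇒ ΔT = (L₂ − L₁)/(α₁L₁ − α₂L₂)
L₂ − L₁ = 1.0798 − 1.0765 = 3.30×10⁻³ m
α₁L₁ − α₂L₂ = 18×10⁻⁶×1.0765 − 4.8×10⁻⁶×1.0798 = 1.419396×10⁻⁵ m/K
ΔT = 3.30×10⁻³ / 1.419396×10⁻⁵ = 232.493 K
T = 16.1 + 232.493 = 248.593 °C

T = 248.6 °C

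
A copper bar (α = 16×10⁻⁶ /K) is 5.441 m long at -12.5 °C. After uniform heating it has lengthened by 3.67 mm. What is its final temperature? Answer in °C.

T = 29.7 °C

ΔL = αL₀ΔT ⇒ ΔT = ΔL / (αL₀)
ΔT = 3.67×10⁻³ m / (16×10⁻⁶ × 5.441 m) = 42.157 K
T = -12.5 + 42.157 = 29.657 °C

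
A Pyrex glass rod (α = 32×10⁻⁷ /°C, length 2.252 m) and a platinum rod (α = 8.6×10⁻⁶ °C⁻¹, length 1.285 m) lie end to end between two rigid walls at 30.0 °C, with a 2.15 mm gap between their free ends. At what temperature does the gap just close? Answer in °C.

T = 148 °C

Gap closes when ΔL₁ + ΔL₂ = 2.15 mm = 2.15×10⁻³ m
(α₁L₁ + α₂L₂)ΔT = g
α₁L₁ + α₂L₂ = 32×10⁻⁷×2.252 + 8.6×10⁻⁶×1.285 = 1.82574×10⁻⁵ m/K
ΔT = 2.15×10⁻³ / 1.82574×10⁻⁵ = 117.76 K
T = 30.0 + 117.76 = 147.76 °C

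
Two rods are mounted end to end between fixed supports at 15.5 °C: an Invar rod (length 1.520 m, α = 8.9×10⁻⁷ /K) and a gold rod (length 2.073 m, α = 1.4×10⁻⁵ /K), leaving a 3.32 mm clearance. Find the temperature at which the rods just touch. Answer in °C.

α₁L₁ = 1.3528×10⁻⁶ m/K, α₂L₂ = 2.9022×10⁻⁵ m/K → total 3.03748×10⁻⁵ m/K
ΔT = g/(α₁L₁+α₂L₂) = 3.32×10⁻³ / 3.03748×10⁻⁵ = 109.30 K
T = 15.5 + 109.30 = 124.80 °C

T = 125 °C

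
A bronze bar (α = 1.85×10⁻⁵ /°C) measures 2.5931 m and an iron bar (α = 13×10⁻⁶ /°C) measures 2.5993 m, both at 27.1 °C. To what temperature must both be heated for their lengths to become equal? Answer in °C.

T = 464.3 °C

Equal length when α₁L₁ΔT − α₂L₂ΔT = L₂ − L₁ = 6.20×10⁻³ m
α₁L₁ = 4.797235×10⁻⁵, α₂L₂ = 3.37909×10⁻⁵ → Δ(αL) = 1.418145×10⁻⁵ m/K
ΔT = 6.20×10⁻³ / 1.418145×10⁻⁵ = 437.191 K, so T = 27.1 + 437.191 = 464.291 °C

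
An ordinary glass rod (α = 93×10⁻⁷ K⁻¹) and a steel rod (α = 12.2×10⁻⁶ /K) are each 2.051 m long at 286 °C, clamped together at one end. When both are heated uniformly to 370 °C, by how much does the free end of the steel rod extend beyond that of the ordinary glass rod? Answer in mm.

ΔT = 84 K
ordinary glass: ΔL = 93×10⁻⁷ × 2.051 m × 84 = 1.6022×10⁻³ m = 1.6022 mm
steel: ΔL = 12.2×10⁻⁶ × 2.051 m × 84 = 2.1019×10⁻³ m = 2.1019 mm
difference = 2.1019 − 1.6022 = 0.4997 mm

0.500 mm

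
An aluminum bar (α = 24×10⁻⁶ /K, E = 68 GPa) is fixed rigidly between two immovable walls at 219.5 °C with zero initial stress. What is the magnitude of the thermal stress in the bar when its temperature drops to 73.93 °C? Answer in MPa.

Fully constrained: the free strain ε = αΔT is blocked, so σ = Eε = EαΔT.
|ΔT| = 145.57 K
σ = 68.0×10⁹ × 24×10⁻⁶ × 145.57 = 2.38×10⁸ Pa

σ = 238 MPa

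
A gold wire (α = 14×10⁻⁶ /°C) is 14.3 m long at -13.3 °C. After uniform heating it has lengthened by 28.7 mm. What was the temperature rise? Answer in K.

ΔT = 143 K

ΔL = αL₀ΔT ⇒ ΔT = ΔL / (αL₀)
ΔT = 28.7×10⁻³ m / (14×10⁻⁶ × 14.3 m) = 143.36 K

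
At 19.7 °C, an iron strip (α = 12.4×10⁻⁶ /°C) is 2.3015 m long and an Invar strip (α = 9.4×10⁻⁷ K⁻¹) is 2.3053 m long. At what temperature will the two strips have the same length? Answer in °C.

T = 163.8 °C

L₁(1 + α₁ΔT) = L₂(1 + α₂ΔT) ⇒ ΔT = (L₂ − L₁)/(α₁L₁ − α₂L₂)
L₂ − L₁ = 2.3053 − 2.3015 = 3.80×10⁻³ m
α₁L₁ − α₂L₂ = 12.4×10⁻⁶×2.3015 − 9.4×10⁻⁷×2.3053 = 2.6371618×10⁻⁵ m/K
ΔT = 3.80×10⁻³ / 2.6371618×10⁻⁵ = 144.094 K
T = 19.7 + 144.094 = 163.794 °C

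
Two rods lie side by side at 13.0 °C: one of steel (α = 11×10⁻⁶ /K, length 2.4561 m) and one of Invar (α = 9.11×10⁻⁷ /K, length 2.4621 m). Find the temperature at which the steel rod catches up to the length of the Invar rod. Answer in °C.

T = 255.2 °C

L₁(1 + α₁ΔT) = L₂(1 + α₂ΔT) ⇒ ΔT = (L₂ − L₁)/(α₁L₁ − α₂L₂)
L₂ − L₁ = 2.4621 − 2.4561 = 6.00×10⁻³ m
α₁L₁ − α₂L₂ = 11×10⁻⁶×2.4561 − 9.11×10⁻⁷×2.4621 = 2.47741269×10⁻⁵ m/K
ΔT = 6.00×10⁻³ / 2.47741269×10⁻⁵ = 242.188 K
T = 13.0 + 242.188 = 255.188 °C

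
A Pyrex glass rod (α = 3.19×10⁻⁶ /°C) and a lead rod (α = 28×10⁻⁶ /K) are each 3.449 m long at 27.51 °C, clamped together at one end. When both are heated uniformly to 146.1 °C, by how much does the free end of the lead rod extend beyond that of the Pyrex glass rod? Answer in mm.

10.1 mm

ΔT = 118.59 K
Pyrex glass: ΔL = 3.19×10⁻⁶ × 3.449 m × 118.59 = 1.3048×10⁻³ m = 1.3048 mm
lead: ΔL = 28×10⁻⁶ × 3.449 m × 118.59 = 1.1452×10⁻² m = 11.452 mm
difference = 11.452 − 1.3048 = 10.1472 mm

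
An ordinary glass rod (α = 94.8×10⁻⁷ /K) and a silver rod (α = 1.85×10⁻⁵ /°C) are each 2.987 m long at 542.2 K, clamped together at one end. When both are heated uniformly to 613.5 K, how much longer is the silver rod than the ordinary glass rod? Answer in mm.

1.92 mm

ΔT = 71.3 K
ordinary glass: ΔL = 94.8×10⁻⁷ × 2.987 m × 71.3 = 2.0190×10⁻³ m = 2.0190 mm
silver: ΔL = 1.85×10⁻⁵ × 2.987 m × 71.3 = 3.9400×10⁻³ m = 3.9400 mm
difference = 3.9400 − 2.0190 = 1.921 mm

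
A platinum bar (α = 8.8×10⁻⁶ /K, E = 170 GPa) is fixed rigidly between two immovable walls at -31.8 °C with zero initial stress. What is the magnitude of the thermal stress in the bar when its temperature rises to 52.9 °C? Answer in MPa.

σ = 127 MPa

Fully constrained: the free strain ε = αΔT is blocked, so σ = Eε = EαΔT.
|ΔT| = 84.7 K
σ = 170×10⁹ × 8.8×10⁻⁶ × 84.7 = 1.27×10⁸ Pa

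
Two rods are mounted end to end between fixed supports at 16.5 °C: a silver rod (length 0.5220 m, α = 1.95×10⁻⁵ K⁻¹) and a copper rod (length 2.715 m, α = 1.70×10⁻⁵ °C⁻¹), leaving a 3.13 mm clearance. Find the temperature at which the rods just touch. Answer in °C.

T = 72.1 °C

α₁L₁ = 1.0179×10⁻⁵ m/K, α₂L₂ = 4.6155×10⁻⁵ m/K → total 5.6334×10⁻⁵ m/K
ΔT = g/(α₁L₁+α₂L₂) = 3.13×10⁻³ / 5.6334×10⁻⁵ = 55.561 K
T = 16.5 + 55.561 = 72.061 °C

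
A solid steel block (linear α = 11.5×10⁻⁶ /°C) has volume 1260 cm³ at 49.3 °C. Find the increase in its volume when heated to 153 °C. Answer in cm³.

Isotropic solid: β ≈ 3α = 3.4×10⁻⁵ /K; ΔT = 103.7 K
ΔV = 3αV₀ΔT = 3(11.5×10⁻⁶)(1260)(103.7) = 4.51 cm³

ΔV = 4.51 cm³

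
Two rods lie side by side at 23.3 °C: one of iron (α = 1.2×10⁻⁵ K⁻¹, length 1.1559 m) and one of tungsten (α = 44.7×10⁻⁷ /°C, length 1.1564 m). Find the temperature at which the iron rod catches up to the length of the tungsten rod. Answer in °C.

T = 80.76 °C

Equal length when α₁L₁ΔT − α₂L₂ΔT = L₂ − L₁ = 5.00×10⁻⁴ m
α₁L₁ = 1.38708×10⁻⁵, α₂L₂ = 5.169108×10⁻⁶ → Δ(αL) = 8.701692×10⁻⁶ m/K
ΔT = 5.00×10⁻⁴ / 8.701692×10⁻⁶ = 57.4601 K, so T = 23.3 + 57.4601 = 80.7601 °C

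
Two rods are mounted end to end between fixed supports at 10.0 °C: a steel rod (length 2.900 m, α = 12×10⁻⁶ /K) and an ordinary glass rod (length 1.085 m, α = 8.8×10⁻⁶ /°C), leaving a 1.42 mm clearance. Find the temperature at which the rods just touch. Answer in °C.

α₁L₁ = 3.480×10⁻⁵ m/K, α₂L₂ = 9.548×10⁻⁶ m/K → total 4.4348×10⁻⁵ m/K
ΔT = g/(α₁L₁+α₂L₂) = 1.42×10⁻³ / 4.4348×10⁻⁵ = 32.019 K
T = 10.0 + 32.019 = 42.019 °C

T = 42.0 °C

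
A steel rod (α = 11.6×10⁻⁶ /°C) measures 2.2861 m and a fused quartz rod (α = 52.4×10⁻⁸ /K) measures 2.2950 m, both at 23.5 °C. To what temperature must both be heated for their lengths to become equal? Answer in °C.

L₁(1 + α₁ΔT) = L₂(1 + α₂ΔT) ⇒ ΔT = (L₂ − L₁)/(α₁L₁ − α₂L₂)
L₂ − L₁ = 2.2950 − 2.2861 = 8.90×10⁻³ m
α₁L₁ − α₂L₂ = 11.6×10⁻⁶×2.2861 − 52.4×10⁻⁸×2.2950 = 2.531618×10⁻⁵ m/K
ΔT = 8.90×10⁻³ / 2.531618×10⁻⁵ = 351.554 K
T = 23.5 + 351.554 = 375.054 °C

T = 375.1 °C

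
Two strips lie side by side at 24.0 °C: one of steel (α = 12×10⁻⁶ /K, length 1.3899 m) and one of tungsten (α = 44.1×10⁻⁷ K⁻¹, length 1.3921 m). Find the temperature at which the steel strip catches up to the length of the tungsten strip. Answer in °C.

Equal length when α₁L₁ΔT − α₂L₂ΔT = L₂ − L₁ = 2.20×10⁻³ m
α₁L₁ = 1.66788×10⁻⁵, α₂L₂ = 6.139161×10⁻⁶ → Δ(αL) = 1.0539639×10⁻⁵ m/K
ΔT = 2.20×10⁻³ / 1.0539639×10⁻⁵ = 208.736 K, so T = 24.0 + 208.736 = 232.736 °C

T = 232.7 °C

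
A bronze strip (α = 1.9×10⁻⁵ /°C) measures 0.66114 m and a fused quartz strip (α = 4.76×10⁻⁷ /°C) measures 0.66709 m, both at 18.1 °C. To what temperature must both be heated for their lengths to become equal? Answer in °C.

L₁(1 + α₁ΔT) = L₂(1 + α₂ΔT) ⇒ ΔT = (L₂ − L₁)/(α₁L₁ − α₂L₂)
L₂ − L₁ = 0.66709 − 0.66114 = 5.95×10⁻³ m
α₁L₁ − α₂L₂ = 1.9×10⁻⁵×0.66114 − 4.76×10⁻⁷×0.66709 = 1.224412516×10⁻⁵ m/K
ΔT = 5.95×10⁻³ / 1.224412516×10⁻⁵ = 485.947 K
T = 18.1 + 485.947 = 504.047 °C

T = 504.0 °C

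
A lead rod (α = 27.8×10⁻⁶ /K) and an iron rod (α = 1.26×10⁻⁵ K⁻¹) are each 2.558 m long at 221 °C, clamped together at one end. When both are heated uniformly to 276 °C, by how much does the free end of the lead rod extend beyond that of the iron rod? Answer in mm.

ΔT = 55 K
lead: ΔL = 27.8×10⁻⁶ × 2.558 m × 55 = 3.9112×10⁻³ m = 3.9112 mm
iron: ΔL = 1.26×10⁻⁵ × 2.558 m × 55 = 1.7727×10⁻³ m = 1.7727 mm
difference = 3.9112 − 1.7727 = 2.1385 mm

2.14 mm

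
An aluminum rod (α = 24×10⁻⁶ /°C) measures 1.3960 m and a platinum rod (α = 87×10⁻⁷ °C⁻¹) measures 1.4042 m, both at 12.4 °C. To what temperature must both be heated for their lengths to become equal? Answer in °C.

T = 397.6 °C

Equal length when α₁L₁ΔT − α₂L₂ΔT = L₂ − L₁ = 8.20×10⁻³ m
α₁L₁ = 3.3504×10⁻⁵, α₂L₂ = 1.221654×10⁻⁵ → Δ(αL) = 2.128746×10⁻⁵ m/K
ΔT = 8.20×10⁻³ / 2.128746×10⁻⁵ = 385.203 K, so T = 12.4 + 385.203 = 397.603 °C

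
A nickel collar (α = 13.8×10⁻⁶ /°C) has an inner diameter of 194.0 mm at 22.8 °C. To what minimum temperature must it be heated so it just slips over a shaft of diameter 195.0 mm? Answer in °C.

Required Δd = 195.0 − 194.0 = 1.0 mm
Δd = αd₀ΔT ⇒ ΔT = Δd/(αd₀) = 1.0 / (13.8×10⁻⁶ × 194.0) = 373.52 K
T_min = 22.8 + 373.52 = 396.32 °C

T = 396 °C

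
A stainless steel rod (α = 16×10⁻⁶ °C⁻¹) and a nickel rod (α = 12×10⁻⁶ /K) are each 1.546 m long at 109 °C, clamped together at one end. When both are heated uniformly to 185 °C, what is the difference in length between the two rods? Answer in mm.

0.470 mm

ΔT = 76 K
stainless steel: ΔL = 16×10⁻⁶ × 1.546 m × 76 = 1.8799×10⁻³ m = 1.8799 mm
nickel: ΔL = 12×10⁻⁶ × 1.546 m × 76 = 1.4100×10⁻³ m = 1.4100 mm
difference = 1.8799 − 1.4100 = 0.4699 mm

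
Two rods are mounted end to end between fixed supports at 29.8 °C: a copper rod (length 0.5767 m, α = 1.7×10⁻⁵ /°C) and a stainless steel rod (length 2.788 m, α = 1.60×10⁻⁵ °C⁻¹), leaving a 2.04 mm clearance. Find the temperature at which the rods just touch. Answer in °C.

Gap closes when ΔL₁ + ΔL₂ = 2.04 mm = 2.04×10⁻³ m
(α₁L₁ + α₂L₂)ΔT = g
α₁L₁ + α₂L₂ = 1.7×10⁻⁵×0.5767 + 1.60×10⁻⁵×2.788 = 5.44119×10⁻⁵ m/K
ΔT = 2.04×10⁻³ / 5.44119×10⁻⁵ = 37.492 K
T = 29.8 + 37.492 = 67.292 °C

T = 67.3 °C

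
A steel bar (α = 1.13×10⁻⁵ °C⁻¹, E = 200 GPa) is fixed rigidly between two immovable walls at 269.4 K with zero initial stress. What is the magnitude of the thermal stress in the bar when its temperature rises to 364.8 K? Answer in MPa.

Fully constrained: the free strain ε = αΔT is blocked, so σ = Eε = EαΔT.
|ΔT| = 95.4 K
σ = 200×10⁹ × 1.13×10⁻⁵ × 95.4 = 2.16×10⁸ Pa

σ = 216 MPa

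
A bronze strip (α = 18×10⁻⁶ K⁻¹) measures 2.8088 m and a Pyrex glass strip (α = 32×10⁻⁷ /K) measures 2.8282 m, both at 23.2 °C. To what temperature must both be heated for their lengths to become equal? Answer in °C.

T = 490.6 °C

L₁(1 + α₁ΔT) = L₂(1 + α₂ΔT) ⇒ ΔT = (L₂ − L₁)/(α₁L₁ − α₂L₂)
L₂ − L₁ = 2.8282 − 2.8088 = 1.94×10⁻² m
α₁L₁ − α₂L₂ = 18×10⁻⁶×2.8088 − 32×10⁻⁷×2.8282 = 4.150816×10⁻⁵ m/K
ΔT = 1.94×10⁻² / 4.150816×10⁻⁵ = 467.378 K
T = 23.2 + 467.378 = 490.578 °C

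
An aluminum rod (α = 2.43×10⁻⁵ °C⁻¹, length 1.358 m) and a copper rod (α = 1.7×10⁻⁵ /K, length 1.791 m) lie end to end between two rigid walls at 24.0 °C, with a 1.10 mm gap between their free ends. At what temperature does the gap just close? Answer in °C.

T = 41.3 °C

Gap closes when ΔL₁ + ΔL₂ = 1.10 mm = 1.10×10⁻³ m
(α₁L₁ + α₂L₂)ΔT = g
α₁L₁ + α₂L₂ = 2.43×10⁻⁵×1.358 + 1.7×10⁻⁵×1.791 = 6.34464×10⁻⁵ m/K
ΔT = 1.10×10⁻³ / 6.34464×10⁻⁵ = 17.337 K
T = 24.0 + 17.337 = 41.337 °C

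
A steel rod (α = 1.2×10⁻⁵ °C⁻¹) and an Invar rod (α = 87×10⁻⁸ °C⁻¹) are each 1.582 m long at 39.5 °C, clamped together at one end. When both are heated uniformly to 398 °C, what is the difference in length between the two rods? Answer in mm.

6.31 mm

ΔT = 358.5 K
steel: ΔL = 1.2×10⁻⁵ × 1.582 m × 358.5 = 6.8058×10⁻³ m = 6.8058 mm
Invar: ΔL = 87×10⁻⁸ × 1.582 m × 358.5 = 4.9342×10⁻⁴ m = 0.49342 mm
difference = 6.8058 − 0.49342 = 6.31238 mm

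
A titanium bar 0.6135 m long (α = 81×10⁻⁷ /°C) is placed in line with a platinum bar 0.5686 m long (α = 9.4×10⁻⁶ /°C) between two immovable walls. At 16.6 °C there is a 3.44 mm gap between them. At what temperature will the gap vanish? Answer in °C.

Gap closes when ΔL₁ + ΔL₂ = 3.44 mm = 3.44×10⁻³ m
(α₁L₁ + α₂L₂)ΔT = g
α₁L₁ + α₂L₂ = 81×10⁻⁷×0.6135 + 9.4×10⁻⁶×0.5686 = 1.031419×10⁻⁵ m/K
ΔT = 3.44×10⁻³ / 1.031419×10⁻⁵ = 333.52 K
T = 16.6 + 333.52 = 350.12 °C

T = 350 °C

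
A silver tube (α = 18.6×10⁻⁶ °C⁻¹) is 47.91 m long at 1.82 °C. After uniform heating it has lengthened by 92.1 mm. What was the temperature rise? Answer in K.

ΔL = αL₀ΔT ⇒ ΔT = ΔL / (αL₀)
ΔT = 92.1×10⁻³ m / (18.6×10⁻⁶ × 47.91 m) = 103.35 K

ΔT = 103 K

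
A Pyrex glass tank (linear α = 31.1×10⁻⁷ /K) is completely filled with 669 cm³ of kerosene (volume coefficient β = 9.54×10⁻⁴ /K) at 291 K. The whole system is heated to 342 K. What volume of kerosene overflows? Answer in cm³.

32.2 cm³

The tank also expands: β_container ≈ 3α = 9.33×10⁻⁶ /K
Net overflow = V₀(β_liq − 3α_cont)ΔT
β − 3α = 9.54×10⁻⁴ − 9.33×10⁻⁶ = 9.4467×10⁻⁴ /K; ΔT = 51 K
ΔV = 669 × 9.4467×10⁻⁴ × 51 = 32.2 cm³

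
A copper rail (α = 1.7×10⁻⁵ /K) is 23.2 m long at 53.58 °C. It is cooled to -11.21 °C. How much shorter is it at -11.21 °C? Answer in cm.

ΔL = 2.56 cm

|ΔT| = |-11.21 − 53.58| = 64.79 K
ΔL = αL₀ΔT = (1.7×10⁻⁵)(23.2)(64.79) = 2.56×10⁻² m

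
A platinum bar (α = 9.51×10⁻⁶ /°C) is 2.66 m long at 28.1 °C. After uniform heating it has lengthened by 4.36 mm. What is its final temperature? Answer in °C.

T = 200 °C

ΔL = αL₀ΔT ⇒ ΔT = ΔL / (αL₀)
ΔT = 4.36×10⁻³ m / (9.51×10⁻⁶ × 2.66 m) = 172.36 K
T = 28.1 + 172.36 = 200.46 °C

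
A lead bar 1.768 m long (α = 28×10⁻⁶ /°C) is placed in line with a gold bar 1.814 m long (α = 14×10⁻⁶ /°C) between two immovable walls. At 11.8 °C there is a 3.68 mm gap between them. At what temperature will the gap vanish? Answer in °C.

T = 60.9 °C

Gap closes when ΔL₁ + ΔL₂ = 3.68 mm = 3.68×10⁻³ m
(α₁L₁ + α₂L₂)ΔT = g
α₁L₁ + α₂L₂ = 28×10⁻⁶×1.768 + 14×10⁻⁶×1.814 = 7.49×10⁻⁵ m/K
ΔT = 3.68×10⁻³ / 7.49×10⁻⁵ = 49.132 K
T = 11.8 + 49.132 = 60.932 °C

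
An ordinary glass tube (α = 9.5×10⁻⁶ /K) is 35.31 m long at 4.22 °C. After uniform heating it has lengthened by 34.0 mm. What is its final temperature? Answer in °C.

T = 106 °C

ΔL = αL₀ΔT ⇒ ΔT = ΔL / (αL₀)
ΔT = 34.0×10⁻³ m / (9.5×10⁻⁶ × 35.31 m) = 101.36 K
T = 4.22 + 101.36 = 105.58 °C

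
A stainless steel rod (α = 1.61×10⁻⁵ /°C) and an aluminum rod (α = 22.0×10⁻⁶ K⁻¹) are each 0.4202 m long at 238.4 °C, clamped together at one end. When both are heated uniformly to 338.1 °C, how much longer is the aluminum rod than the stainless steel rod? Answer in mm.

0.247 mm

ΔT = 99.7 K
stainless steel: ΔL = 1.61×10⁻⁵ × 0.4202 m × 99.7 = 6.7449×10⁻⁴ m = 0.67449 mm
aluminum: ΔL = 22.0×10⁻⁶ × 0.4202 m × 99.7 = 9.2167×10⁻⁴ m = 0.92167 mm
difference = 0.92167 − 0.67449 = 0.24718 mm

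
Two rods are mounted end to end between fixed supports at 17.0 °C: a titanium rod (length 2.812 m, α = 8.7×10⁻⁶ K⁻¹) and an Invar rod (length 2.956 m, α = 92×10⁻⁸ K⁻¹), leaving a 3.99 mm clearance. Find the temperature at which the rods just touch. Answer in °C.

α₁L₁ = 2.44644×10⁻⁵ m/K, α₂L₂ = 2.71952×10⁻⁶ m/K → total 2.718392×10⁻⁵ m/K
ΔT = g/(α₁L₁+α₂L₂) = 3.99×10⁻³ / 2.718392×10⁻⁵ = 146.78 K
T = 17.0 + 146.78 = 163.78 °C

T = 164 °C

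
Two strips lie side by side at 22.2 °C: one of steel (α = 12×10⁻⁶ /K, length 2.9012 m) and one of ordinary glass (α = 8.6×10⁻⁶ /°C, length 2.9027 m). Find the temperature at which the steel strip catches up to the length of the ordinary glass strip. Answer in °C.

L₁(1 + α₁ΔT) = L₂(1 + α₂ΔT) ⇒ ΔT = (L₂ − L₁)/(α₁L₁ − α₂L₂)
L₂ − L₁ = 2.9027 − 2.9012 = 1.50×10⁻³ m
α₁L₁ − α₂L₂ = 12×10⁻⁶×2.9012 − 8.6×10⁻⁶×2.9027 = 9.85118×10⁻⁶ m/K
ΔT = 1.50×10⁻³ / 9.85118×10⁻⁶ = 152.266 K
T = 22.2 + 152.266 = 174.466 °C

T = 174.5 °C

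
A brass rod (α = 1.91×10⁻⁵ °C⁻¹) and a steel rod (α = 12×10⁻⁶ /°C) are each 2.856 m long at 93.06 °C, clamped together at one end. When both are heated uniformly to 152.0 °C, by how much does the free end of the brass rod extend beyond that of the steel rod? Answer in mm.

ΔT = 58.94 K
brass: ΔL = 1.91×10⁻⁵ × 2.856 m × 58.94 = 3.2152×10⁻³ m = 3.2152 mm
steel: ΔL = 12×10⁻⁶ × 2.856 m × 58.94 = 2.0200×10⁻³ m = 2.0200 mm
difference = 3.2152 − 2.0200 = 1.1952 mm

1.20 mm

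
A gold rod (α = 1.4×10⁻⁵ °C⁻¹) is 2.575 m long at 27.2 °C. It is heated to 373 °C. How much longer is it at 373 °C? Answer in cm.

|ΔT| = |373 − 27.2| = 345.8 K
ΔL = αL₀ΔT = (1.4×10⁻⁵)(2.575)(345.8) = 1.25×10⁻² m

ΔL = 1.25 cm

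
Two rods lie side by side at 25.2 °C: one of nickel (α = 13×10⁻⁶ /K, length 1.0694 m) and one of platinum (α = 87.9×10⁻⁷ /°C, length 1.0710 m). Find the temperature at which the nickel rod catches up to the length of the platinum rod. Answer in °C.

L₁(1 + α₁ΔT) = L₂(1 + α₂ΔT) ⇒ ΔT = (L₂ − L₁)/(α₁L₁ − α₂L₂)
L₂ − L₁ = 1.0710 − 1.0694 = 1.60×10⁻³ m
α₁L₁ − α₂L₂ = 13×10⁻⁶×1.0694 − 87.9×10⁻⁷×1.0710 = 4.48811×10⁻⁶ m/K
ΔT = 1.60×10⁻³ / 4.48811×10⁻⁶ = 356.498 K
T = 25.2 + 356.498 = 381.698 °C

T = 381.7 °C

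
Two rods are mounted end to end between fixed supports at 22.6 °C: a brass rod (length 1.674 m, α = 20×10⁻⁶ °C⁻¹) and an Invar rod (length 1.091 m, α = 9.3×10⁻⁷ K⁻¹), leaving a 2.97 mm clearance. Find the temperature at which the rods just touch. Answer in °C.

T = 109 °C

α₁L₁ = 3.348×10⁻⁵ m/K, α₂L₂ = 1.01463×10⁻⁶ m/K → total 3.449463×10⁻⁵ m/K
ΔT = g/(α₁L₁+α₂L₂) = 2.97×10⁻³ / 3.449463×10⁻⁵ = 86.10 K
T = 22.6 + 86.10 = 108.70 °C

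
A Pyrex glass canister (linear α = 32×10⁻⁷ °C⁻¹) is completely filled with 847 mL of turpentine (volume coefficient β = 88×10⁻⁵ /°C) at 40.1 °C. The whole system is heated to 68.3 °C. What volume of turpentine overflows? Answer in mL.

20.8 mL

The canister also expands: β_container ≈ 3α = 9.6×10⁻⁶ /K
Net overflow = V₀(β_liq − 3α_cont)ΔT
β − 3α = 8.80×10⁻⁴ − 9.6×10⁻⁶ = 8.704×10⁻⁴ /K; ΔT = 28.2 K
ΔV = 847 × 8.704×10⁻⁴ × 28.2 = 20.8 mL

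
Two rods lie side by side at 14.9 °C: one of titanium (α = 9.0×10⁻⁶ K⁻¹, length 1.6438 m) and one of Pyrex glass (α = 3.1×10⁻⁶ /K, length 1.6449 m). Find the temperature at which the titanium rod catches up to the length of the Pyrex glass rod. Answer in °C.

Equal length when α₁L₁ΔT − α₂L₂ΔT = L₂ − L₁ = 1.10×10⁻³ m
α₁L₁ = 1.47942×10⁻⁵, α₂L₂ = 5.09919×10⁻⁶ → Δ(αL) = 9.69501×10⁻⁶ m/K
ΔT = 1.10×10⁻³ / 9.69501×10⁻⁶ = 113.460 K, so T = 14.9 + 113.460 = 128.360 °C

T = 128.4 °C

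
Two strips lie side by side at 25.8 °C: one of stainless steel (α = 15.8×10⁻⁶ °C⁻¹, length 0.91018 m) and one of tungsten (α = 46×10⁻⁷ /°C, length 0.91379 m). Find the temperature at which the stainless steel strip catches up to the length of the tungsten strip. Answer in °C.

L₁(1 + α₁ΔT) = L₂(1 + α₂ΔT) ⇒ ΔT = (L₂ − L₁)/(α₁L₁ − α₂L₂)
L₂ − L₁ = 0.91379 − 0.91018 = 3.61×10⁻³ m
α₁L₁ − α₂L₂ = 15.8×10⁻⁶×0.91018 − 46×10⁻⁷×0.91379 = 1.017741×10⁻⁵ m/K
ΔT = 3.61×10⁻³ / 1.017741×10⁻⁵ = 354.707 K
T = 25.8 + 354.707 = 380.507 °C

T = 380.5 °C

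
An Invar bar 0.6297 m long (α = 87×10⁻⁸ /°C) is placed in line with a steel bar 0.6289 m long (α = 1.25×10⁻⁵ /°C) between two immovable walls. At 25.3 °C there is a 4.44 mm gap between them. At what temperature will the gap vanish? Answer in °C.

α₁L₁ = 5.47839×10⁻⁷ m/K, α₂L₂ = 7.86125×10⁻⁶ m/K → total 8.409089×10⁻⁶ m/K
ΔT = g/(α₁L₁+α₂L₂) = 4.44×10⁻³ / 8.409089×10⁻⁶ = 528.00 K
T = 25.3 + 528.00 = 553.30 °C

T = 553 °C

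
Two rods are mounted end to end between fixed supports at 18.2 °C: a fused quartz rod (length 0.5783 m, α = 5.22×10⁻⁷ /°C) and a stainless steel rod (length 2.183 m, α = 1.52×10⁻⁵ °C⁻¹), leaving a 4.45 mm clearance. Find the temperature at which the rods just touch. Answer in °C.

Gap closes when ΔL₁ + ΔL₂ = 4.45 mm = 4.45×10⁻³ m
(α₁L₁ + α₂L₂)ΔT = g
α₁L₁ + α₂L₂ = 5.22×10⁻⁷×0.5783 + 1.52×10⁻⁵×2.183 = 3.34834726×10⁻⁵ m/K
ΔT = 4.45×10⁻³ / 3.34834726×10⁻⁵ = 132.90 K
T = 18.2 + 132.90 = 151.10 °C

T = 151 °C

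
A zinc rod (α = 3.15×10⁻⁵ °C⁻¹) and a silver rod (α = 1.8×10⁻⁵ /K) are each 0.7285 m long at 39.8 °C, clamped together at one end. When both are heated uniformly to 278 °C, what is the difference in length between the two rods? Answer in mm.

ΔT = 238.2 K
zinc: ΔL = 3.15×10⁻⁵ × 0.7285 m × 238.2 = 5.4662×10⁻³ m = 5.4662 mm
silver: ΔL = 1.8×10⁻⁵ × 0.7285 m × 238.2 = 3.1235×10⁻³ m = 3.1235 mm
difference = 5.4662 − 3.1235 = 2.3427 mm

2.34 mm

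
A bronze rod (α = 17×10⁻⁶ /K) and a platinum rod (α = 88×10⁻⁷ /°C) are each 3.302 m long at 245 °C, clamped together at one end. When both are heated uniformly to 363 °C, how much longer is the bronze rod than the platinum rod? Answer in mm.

ΔT = 118 K
bronze: ΔL = 17×10⁻⁶ × 3.302 m × 118 = 6.6238×10⁻³ m = 6.6238 mm
platinum: ΔL = 88×10⁻⁷ × 3.302 m × 118 = 3.4288×10⁻³ m = 3.4288 mm
difference = 6.6238 − 3.4288 = 3.1950 mm

3.20 mm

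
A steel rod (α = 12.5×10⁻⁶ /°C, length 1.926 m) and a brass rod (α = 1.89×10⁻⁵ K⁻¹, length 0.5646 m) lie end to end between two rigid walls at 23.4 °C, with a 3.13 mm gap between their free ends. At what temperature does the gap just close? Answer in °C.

T = 113 °C

α₁L₁ = 2.4075×10⁻⁵ m/K, α₂L₂ = 1.067094×10⁻⁵ m/K → total 3.474594×10⁻⁵ m/K
ΔT = g/(α₁L₁+α₂L₂) = 3.13×10⁻³ / 3.474594×10⁻⁵ = 90.08 K
T = 23.4 + 90.08 = 113.48 °C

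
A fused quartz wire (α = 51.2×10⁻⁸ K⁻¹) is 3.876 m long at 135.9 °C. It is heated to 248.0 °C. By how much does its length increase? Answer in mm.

ΔL = 0.222 mm

|ΔT| = |248.0 − 135.9| = 112.1 K
ΔL = αL₀ΔT = (51.2×10⁻⁸)(3.876)(112.1) = 2.22×10⁻⁴ m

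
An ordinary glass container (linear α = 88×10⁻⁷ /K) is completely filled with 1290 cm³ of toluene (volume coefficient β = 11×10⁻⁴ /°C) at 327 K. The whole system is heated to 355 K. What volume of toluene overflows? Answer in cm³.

The container also expands: β_container ≈ 3α = 2.64×10⁻⁵ /K
Net overflow = V₀(β_liq − 3α_cont)ΔT
β − 3α = 1.10×10⁻³ − 2.64×10⁻⁵ = 1.0736×10⁻³ /K; ΔT = 28 K
ΔV = 1290 × 1.0736×10⁻³ × 28 = 38.8 cm³

38.8 cm³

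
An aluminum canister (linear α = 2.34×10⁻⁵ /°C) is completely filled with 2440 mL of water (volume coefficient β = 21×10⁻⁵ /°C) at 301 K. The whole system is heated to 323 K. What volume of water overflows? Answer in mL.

The canister also expands: β_container ≈ 3α = 7.02×10⁻⁵ /K
Net overflow = V₀(β_liq − 3α_cont)ΔT
β − 3α = 2.10×10⁻⁴ − 7.02×10⁻⁵ = 1.398×10⁻⁴ /K; ΔT = 22 K
ΔV = 2440 × 1.398×10⁻⁴ × 22 = 7.50 mL

7.50 mL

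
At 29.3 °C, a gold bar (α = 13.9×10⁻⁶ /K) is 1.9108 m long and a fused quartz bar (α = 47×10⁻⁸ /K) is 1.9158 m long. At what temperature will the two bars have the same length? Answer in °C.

Equal length when α₁L₁ΔT − α₂L₂ΔT = L₂ − L₁ = 5.00×10⁻³ m
α₁L₁ = 2.656012×10⁻⁵, α₂L₂ = 9.00426×10⁻⁷ → Δ(αL) = 2.5659694×10⁻⁵ m/K
ΔT = 5.00×10⁻³ / 2.5659694×10⁻⁵ = 194.858 K, so T = 29.3 + 194.858 = 224.158 °C

T = 224.2 °C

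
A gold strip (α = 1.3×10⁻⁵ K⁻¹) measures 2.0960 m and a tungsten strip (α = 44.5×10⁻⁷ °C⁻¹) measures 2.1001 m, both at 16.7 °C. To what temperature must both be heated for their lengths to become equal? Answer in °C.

T = 245.7 °C

L₁(1 + α₁ΔT) = L₂(1 + α₂ΔT) ⇒ ΔT = (L₂ − L₁)/(α₁L₁ − α₂L₂)
L₂ − L₁ = 2.1001 − 2.0960 = 4.10×10⁻³ m
α₁L₁ − α₂L₂ = 1.3×10⁻⁵×2.0960 − 44.5×10⁻⁷×2.1001 = 1.7902555×10⁻⁵ m/K
ΔT = 4.10×10⁻³ / 1.7902555×10⁻⁵ = 229.018 K
T = 16.7 + 229.018 = 245.718 °C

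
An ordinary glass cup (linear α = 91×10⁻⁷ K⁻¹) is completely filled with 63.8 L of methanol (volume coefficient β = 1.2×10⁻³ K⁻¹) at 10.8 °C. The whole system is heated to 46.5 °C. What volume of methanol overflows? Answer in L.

2.67 L

The cup also expands: β_container ≈ 3α = 2.73×10⁻⁵ /K
Net overflow = V₀(β_liq − 3α_cont)ΔT
β − 3α = 1.20×10⁻³ − 2.73×10⁻⁵ = 1.1727×10⁻³ /K; ΔT = 35.7 K
ΔV = 63.8 × 1.1727×10⁻³ × 35.7 = 2.67 L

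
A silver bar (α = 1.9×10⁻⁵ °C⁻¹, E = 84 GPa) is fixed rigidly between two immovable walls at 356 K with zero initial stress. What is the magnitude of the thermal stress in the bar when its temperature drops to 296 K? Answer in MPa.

σ = 95.8 MPa

Fully constrained: the free strain ε = αΔT is blocked, so σ = Eε = EαΔT.
|ΔT| = 60 K
σ = 84.0×10⁹ × 1.9×10⁻⁵ × 60 = 9.58×10⁷ Pa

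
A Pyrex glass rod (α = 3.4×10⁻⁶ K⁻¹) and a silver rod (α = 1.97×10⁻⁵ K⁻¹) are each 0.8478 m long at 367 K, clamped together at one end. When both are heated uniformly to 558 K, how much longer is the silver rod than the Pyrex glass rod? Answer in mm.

2.64 mm

ΔT = 191 K
Pyrex glass: ΔL = 3.4×10⁻⁶ × 0.8478 m × 191 = 5.5056×10⁻⁴ m = 0.55056 mm
silver: ΔL = 1.97×10⁻⁵ × 0.8478 m × 191 = 3.1900×10⁻³ m = 3.1900 mm
difference = 3.1900 − 0.55056 = 2.63944 mm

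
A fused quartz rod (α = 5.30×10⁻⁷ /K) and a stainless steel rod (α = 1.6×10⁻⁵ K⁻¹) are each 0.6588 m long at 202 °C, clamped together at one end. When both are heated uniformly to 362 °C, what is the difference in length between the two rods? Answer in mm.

ΔT = 160 K
fused quartz: ΔL = 5.30×10⁻⁷ × 0.6588 m × 160 = 5.5866×10⁻⁵ m = 0.055866 mm
stainless steel: ΔL = 1.6×10⁻⁵ × 0.6588 m × 160 = 1.6865×10⁻³ m = 1.6865 mm
difference = 1.6865 − 0.055866 = 1.630634 mm

1.63 mm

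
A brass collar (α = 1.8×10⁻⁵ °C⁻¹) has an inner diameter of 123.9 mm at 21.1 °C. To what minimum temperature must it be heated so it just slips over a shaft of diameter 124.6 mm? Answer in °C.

T = 335 °C

Required Δd = 124.6 − 123.9 = 0.7 mm
Δd = αd₀ΔT ⇒ ΔT = Δd/(αd₀) = 0.7 / (1.8×10⁻⁵ × 123.9) = 313.87 K
T_min = 21.1 + 313.87 = 334.97 °C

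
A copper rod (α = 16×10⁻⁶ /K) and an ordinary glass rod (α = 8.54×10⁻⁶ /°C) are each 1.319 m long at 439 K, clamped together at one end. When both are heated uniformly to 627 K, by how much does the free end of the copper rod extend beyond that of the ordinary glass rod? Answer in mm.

1.85 mm

ΔT = 188 K
copper: ΔL = 16×10⁻⁶ × 1.319 m × 188 = 3.9676×10⁻³ m = 3.9676 mm
ordinary glass: ΔL = 8.54×10⁻⁶ × 1.319 m × 188 = 2.1177×10⁻³ m = 2.1177 mm
difference = 3.9676 − 2.1177 = 1.8499 mm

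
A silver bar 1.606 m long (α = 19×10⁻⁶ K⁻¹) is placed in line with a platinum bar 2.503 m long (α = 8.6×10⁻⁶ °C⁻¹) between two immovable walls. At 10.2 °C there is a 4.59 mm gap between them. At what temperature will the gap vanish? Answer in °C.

Gap closes when ΔL₁ + ΔL₂ = 4.59 mm = 4.59×10⁻³ m
(α₁L₁ + α₂L₂)ΔT = g
α₁L₁ + α₂L₂ = 19×10⁻⁶×1.606 + 8.6×10⁻⁶×2.503 = 5.20398×10⁻⁵ m/K
ΔT = 4.59×10⁻³ / 5.20398×10⁻⁵ = 88.202 K
T = 10.2 + 88.202 = 98.402 °C

T = 98.4 °C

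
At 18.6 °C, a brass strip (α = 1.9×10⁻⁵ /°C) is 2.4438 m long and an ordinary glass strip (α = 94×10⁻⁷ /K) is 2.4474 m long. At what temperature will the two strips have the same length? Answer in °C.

L₁(1 + α₁ΔT) = L₂(1 + α₂ΔT) ⇒ ΔT = (L₂ − L₁)/(α₁L₁ − α₂L₂)
L₂ − L₁ = 2.4474 − 2.4438 = 3.60×10⁻³ m
α₁L₁ − α₂L₂ = 1.9×10⁻⁵×2.4438 − 94×10⁻⁷×2.4474 = 2.342664×10⁻⁵ m/K
ΔT = 3.60×10⁻³ / 2.342664×10⁻⁵ = 153.671 K
T = 18.6 + 153.671 = 172.271 °C

T = 172.3 °C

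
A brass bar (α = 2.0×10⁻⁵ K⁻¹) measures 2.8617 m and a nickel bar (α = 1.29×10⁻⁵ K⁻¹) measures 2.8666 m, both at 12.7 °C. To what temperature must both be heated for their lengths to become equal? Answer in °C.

T = 254.6 °C

Equal length when α₁L₁ΔT − α₂L₂ΔT = L₂ − L₁ = 4.90×10⁻³ m
α₁L₁ = 5.7234×10⁻⁵, α₂L₂ = 3.697914×10⁻⁵ → Δ(αL) = 2.025486×10⁻⁵ m/K
ΔT = 4.90×10⁻³ / 2.025486×10⁻⁵ = 241.917 K, so T = 12.7 + 241.917 = 254.617 °C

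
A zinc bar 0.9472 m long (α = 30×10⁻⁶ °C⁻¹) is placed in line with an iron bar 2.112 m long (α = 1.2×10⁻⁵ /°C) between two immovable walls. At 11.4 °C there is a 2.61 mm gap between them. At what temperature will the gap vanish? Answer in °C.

T = 59.9 °C

α₁L₁ = 2.8416×10⁻⁵ m/K, α₂L₂ = 2.5344×10⁻⁵ m/K → total 5.376×10⁻⁵ m/K
ΔT = g/(α₁L₁+α₂L₂) = 2.61×10⁻³ / 5.376×10⁻⁵ = 48.549 K
T = 11.4 + 48.549 = 59.949 °C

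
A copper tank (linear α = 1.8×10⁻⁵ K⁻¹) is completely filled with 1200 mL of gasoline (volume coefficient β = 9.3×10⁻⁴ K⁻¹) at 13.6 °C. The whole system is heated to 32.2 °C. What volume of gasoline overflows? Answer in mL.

The tank also expands: β_container ≈ 3α = 5.4×10⁻⁵ /K
Net overflow = V₀(β_liq − 3α_cont)ΔT
β − 3α = 9.30×10⁻⁴ − 5.4×10⁻⁵ = 8.76×10⁻⁴ /K; ΔT = 18.6 K
ΔV = 1200 × 8.76×10⁻⁴ × 18.6 = 19.6 mL

19.6 mL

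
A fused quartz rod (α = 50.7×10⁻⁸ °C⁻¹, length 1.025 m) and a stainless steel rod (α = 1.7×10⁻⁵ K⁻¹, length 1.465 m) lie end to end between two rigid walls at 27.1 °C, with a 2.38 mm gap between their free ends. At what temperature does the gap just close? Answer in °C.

Gap closes when ΔL₁ + ΔL₂ = 2.38 mm = 2.38×10⁻³ m
(α₁L₁ + α₂L₂)ΔT = g
α₁L₁ + α₂L₂ = 50.7×10⁻⁸×1.025 + 1.7×10⁻⁵×1.465 = 2.5424675×10⁻⁵ m/K
ΔT = 2.38×10⁻³ / 2.5424675×10⁻⁵ = 93.61 K
T = 27.1 + 93.61 = 120.71 °C

T = 121 °C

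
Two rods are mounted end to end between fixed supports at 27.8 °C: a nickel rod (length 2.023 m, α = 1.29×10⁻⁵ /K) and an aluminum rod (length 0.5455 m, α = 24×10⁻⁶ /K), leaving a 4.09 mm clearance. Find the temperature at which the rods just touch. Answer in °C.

T = 132 °C

α₁L₁ = 2.60967×10⁻⁵ m/K, α₂L₂ = 1.3092×10⁻⁵ m/K → total 3.91887×10⁻⁵ m/K
ΔT = g/(α₁L₁+α₂L₂) = 4.09×10⁻³ / 3.91887×10⁻⁵ = 104.37 K
T = 27.8 + 104.37 = 132.17 °C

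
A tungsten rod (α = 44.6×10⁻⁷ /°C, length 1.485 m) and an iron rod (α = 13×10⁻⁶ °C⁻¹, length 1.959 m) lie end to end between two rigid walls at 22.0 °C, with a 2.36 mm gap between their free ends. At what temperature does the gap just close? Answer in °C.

Gap closes when ΔL₁ + ΔL₂ = 2.36 mm = 2.36×10⁻³ m
(α₁L₁ + α₂L₂)ΔT = g
α₁L₁ + α₂L₂ = 44.6×10⁻⁷×1.485 + 13×10⁻⁶×1.959 = 3.20901×10⁻⁵ m/K
ΔT = 2.36×10⁻³ / 3.20901×10⁻⁵ = 73.543 K
T = 22.0 + 73.543 = 95.543 °C

T = 95.5 °C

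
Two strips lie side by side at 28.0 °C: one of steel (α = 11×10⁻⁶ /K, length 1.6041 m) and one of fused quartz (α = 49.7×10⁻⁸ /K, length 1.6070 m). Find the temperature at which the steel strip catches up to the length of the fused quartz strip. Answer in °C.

Equal length when α₁L₁ΔT − α₂L₂ΔT = L₂ − L₁ = 2.90×10⁻³ m
α₁L₁ = 1.76451×10⁻⁵, α₂L₂ = 7.98679×10⁻⁷ → Δ(αL) = 1.6846421×10⁻⁵ m/K
ΔT = 2.90×10⁻³ / 1.6846421×10⁻⁵ = 172.143 K, so T = 28.0 + 172.143 = 200.143 °C

T = 200.1 °C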